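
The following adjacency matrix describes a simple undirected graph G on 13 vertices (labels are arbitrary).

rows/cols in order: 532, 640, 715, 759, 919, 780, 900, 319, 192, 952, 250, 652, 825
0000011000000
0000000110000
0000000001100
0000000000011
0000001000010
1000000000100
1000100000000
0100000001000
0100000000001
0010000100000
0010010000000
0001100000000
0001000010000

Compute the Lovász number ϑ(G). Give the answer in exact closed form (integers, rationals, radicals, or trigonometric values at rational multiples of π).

13*cos(pi/13)/(cos(pi/13) + 1)

Vertex 640 has 2 neighbors: 319, 192.
Vertex 250 has 2 neighbors: 715, 780.
Vertex 532 has 2 neighbors: 780, 900.
Vertex 780 has 2 neighbors: 532, 250.
G on 13 vertices is 2-regular; this is C_{13}, the 13-cycle.
A has 7 distinct eigenvalues ≈ [2.0, 1.770912, 1.136129, 0.241073, -0.70921, -1.497021, -1.941884].
Lovász: ϑ = −13(-2*cos(pi/13))/(2+-(-1)*2*cos(pi/13)) = 13*cos(pi/13)/(cos(pi/13) + 1).
Numerically 6.404169.
Sandwich: α(G)=6 ≤ ϑ(G)=13*cos(pi/13)/(cos(pi/13) + 1) ≤ χ(Ḡ)=7 (both strict).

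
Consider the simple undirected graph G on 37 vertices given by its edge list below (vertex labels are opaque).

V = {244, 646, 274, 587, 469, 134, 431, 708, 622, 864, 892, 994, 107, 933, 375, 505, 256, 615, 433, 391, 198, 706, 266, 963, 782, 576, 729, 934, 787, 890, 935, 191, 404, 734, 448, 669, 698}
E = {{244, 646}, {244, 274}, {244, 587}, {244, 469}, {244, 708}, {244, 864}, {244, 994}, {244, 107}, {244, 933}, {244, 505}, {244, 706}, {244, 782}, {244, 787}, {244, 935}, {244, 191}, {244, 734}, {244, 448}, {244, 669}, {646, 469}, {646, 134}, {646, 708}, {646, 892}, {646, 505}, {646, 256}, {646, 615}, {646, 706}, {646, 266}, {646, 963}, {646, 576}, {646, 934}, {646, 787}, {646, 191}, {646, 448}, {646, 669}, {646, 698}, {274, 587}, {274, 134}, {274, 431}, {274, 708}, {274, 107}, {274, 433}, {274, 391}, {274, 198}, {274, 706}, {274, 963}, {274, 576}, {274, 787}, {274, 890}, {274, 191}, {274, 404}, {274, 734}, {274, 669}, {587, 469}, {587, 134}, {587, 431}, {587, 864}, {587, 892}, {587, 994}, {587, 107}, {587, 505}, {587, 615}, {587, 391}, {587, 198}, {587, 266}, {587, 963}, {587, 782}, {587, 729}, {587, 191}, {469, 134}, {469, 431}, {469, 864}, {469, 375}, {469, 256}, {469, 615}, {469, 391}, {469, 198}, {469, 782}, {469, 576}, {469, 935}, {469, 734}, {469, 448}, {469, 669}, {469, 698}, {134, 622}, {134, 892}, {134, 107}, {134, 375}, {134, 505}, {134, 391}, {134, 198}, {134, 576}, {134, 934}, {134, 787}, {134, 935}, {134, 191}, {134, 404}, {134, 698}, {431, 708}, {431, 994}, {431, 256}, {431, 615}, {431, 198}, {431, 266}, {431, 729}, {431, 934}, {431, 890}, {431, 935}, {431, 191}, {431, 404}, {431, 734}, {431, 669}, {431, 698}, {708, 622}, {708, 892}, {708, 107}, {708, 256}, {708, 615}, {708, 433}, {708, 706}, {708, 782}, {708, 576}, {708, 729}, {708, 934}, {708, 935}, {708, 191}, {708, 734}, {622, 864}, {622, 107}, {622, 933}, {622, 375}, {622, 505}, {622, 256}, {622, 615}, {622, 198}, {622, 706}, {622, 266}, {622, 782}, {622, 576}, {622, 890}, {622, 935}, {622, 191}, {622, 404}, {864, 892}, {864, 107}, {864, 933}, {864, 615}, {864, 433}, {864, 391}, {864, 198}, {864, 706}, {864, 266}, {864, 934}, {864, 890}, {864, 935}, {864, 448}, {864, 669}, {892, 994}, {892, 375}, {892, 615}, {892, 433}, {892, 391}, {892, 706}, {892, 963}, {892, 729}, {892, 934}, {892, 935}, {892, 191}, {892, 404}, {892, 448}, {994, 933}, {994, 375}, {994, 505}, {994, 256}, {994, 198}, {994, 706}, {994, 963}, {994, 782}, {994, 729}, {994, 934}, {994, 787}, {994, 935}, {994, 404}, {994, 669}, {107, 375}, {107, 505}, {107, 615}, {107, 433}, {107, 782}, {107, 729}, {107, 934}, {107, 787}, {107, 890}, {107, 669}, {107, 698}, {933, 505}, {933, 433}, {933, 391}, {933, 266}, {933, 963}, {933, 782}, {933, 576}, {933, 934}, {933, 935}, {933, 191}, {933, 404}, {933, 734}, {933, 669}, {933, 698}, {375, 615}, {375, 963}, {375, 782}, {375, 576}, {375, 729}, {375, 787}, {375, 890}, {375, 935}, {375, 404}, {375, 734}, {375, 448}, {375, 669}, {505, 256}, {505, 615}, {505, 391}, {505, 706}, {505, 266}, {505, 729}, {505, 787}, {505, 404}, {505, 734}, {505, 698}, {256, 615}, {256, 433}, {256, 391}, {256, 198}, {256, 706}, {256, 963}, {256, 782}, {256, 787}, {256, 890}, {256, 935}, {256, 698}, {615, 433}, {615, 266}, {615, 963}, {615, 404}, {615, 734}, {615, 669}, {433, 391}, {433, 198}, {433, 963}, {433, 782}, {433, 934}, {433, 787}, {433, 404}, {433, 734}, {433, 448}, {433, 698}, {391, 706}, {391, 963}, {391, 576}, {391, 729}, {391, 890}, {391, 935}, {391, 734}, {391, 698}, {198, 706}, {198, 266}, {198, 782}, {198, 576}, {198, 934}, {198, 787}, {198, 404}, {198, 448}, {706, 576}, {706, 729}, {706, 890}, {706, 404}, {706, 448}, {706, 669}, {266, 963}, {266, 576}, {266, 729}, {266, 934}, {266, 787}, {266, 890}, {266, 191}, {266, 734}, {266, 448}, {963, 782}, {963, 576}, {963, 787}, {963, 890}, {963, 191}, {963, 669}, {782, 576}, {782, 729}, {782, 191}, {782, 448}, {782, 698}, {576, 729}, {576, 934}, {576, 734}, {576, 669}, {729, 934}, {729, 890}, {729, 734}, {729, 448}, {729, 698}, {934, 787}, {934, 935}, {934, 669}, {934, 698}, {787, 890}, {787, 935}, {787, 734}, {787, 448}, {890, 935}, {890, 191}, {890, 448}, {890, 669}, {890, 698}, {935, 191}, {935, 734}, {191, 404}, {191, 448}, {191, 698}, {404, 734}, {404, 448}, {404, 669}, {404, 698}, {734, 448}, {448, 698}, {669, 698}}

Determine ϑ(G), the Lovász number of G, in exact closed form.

N(787) = {244, 646, 274, 134, 994, 107, 375, 505, 256, 433, 198, 266, 963, 934, 890, 935, 734, 448}, |N(787)| = 18.
N(505) = {244, 646, 587, 134, 622, 994, 107, 933, 256, 615, 391, 706, 266, 729, 787, 404, 734, 698}, |N(505)| = 18.
Vertex 933 has 18 neighbors: 244, 622, 864, 994, 505, 433, 391, 266, 963, 782, 576, 934, 935, 191, 404, 734, 669, 698.
N(107) = {244, 274, 587, 134, 708, 622, 864, 375, 505, 615, 433, 782, 729, 934, 787, 890, 669, 698}, |N(107)| = 18.
18-regular, N=37; Paley(37): SR with (k,λ,μ)=(18,8,9).
Distinct eigenvalues (to 4 d.p.): [18.0, 2.5414, -3.5414].
λ_max=18, λ_min=-sqrt(37)/2 - 1/2; ϑ = −37·λ_min/(λ_max−λ_min) = sqrt(37).
= 6.082762530… (decimal).

sqrt(37)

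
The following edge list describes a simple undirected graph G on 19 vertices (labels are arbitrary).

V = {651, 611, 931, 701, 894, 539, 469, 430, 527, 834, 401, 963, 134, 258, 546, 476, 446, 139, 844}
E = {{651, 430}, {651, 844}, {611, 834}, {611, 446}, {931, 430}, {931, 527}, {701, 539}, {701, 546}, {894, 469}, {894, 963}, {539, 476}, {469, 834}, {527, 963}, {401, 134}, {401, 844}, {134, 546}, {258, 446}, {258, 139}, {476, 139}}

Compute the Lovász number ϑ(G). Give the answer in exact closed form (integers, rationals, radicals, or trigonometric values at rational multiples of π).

N(651) = {430, 844}, |N(651)| = 2.
deg(258) = 2; N(258) = {446, 139}.
deg(527) = 2; N(527) = {931, 963}.
Vertex 539 has 2 neighbors: 701, 476.
G on 19 vertices is 2-regular; this is C_{19}, the 19-cycle.
A has 10 distinct eigenvalues ≈ [2.0, 1.89163, 1.57828, 1.0939, 0.49097, -0.16516, -0.80339, -1.35456, -1.75895, -1.97272].
With N=19: ϑ(G) = 19·(-(-1)*2*cos(pi/19))/(2−(-2*cos(pi/19))) = 19*cos(pi/19)/(cos(pi/19) + 1).
≈ 9.43477 (to 5 d.p.).
Check 9 ≤ 19*cos(pi/19)/(cos(pi/19) + 1) ≤ 10: both strict.

19*cos(pi/19)/(cos(pi/19) + 1)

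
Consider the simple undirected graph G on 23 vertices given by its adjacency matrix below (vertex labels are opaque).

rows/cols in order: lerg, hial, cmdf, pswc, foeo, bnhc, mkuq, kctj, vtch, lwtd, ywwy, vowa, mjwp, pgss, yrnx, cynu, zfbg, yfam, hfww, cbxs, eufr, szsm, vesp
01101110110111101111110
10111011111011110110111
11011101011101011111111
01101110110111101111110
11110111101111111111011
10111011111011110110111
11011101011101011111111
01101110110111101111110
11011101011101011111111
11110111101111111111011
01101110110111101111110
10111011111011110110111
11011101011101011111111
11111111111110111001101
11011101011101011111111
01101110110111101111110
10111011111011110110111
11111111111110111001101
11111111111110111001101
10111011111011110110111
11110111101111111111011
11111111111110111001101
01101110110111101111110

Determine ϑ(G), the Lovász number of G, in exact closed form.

N(yrnx) = {lerg, hial, pswc, foeo, bnhc, kctj, lwtd, ywwy, vowa, pgss, cynu, zfbg, yfam, hfww, cbxs, eufr, szsm, vesp}, |N(yrnx)| = 18.
N(kctj) = {hial, cmdf, foeo, bnhc, mkuq, vtch, lwtd, vowa, mjwp, pgss, yrnx, zfbg, yfam, hfww, cbxs, eufr, szsm}, |N(kctj)| = 17.
N(zfbg) = {lerg, cmdf, pswc, foeo, mkuq, kctj, vtch, lwtd, ywwy, mjwp, pgss, yrnx, cynu, yfam, hfww, eufr, szsm, vesp}, |N(zfbg)| = 18.
N(szsm) = {lerg, hial, cmdf, pswc, foeo, bnhc, mkuq, kctj, vtch, lwtd, ywwy, vowa, mjwp, yrnx, cynu, zfbg, cbxs, eufr, vesp}, |N(szsm)| = 19.
Complete 5-partite, parts [6, 5, 5, 4, 3]: perfect, ϑ = α = 6.
≈ 6.000000 (to 6 d.p.).
Sandwich: α(G)=6 ≤ ϑ(G)=6 ≤ χ(Ḡ)=6 (collapsed).

6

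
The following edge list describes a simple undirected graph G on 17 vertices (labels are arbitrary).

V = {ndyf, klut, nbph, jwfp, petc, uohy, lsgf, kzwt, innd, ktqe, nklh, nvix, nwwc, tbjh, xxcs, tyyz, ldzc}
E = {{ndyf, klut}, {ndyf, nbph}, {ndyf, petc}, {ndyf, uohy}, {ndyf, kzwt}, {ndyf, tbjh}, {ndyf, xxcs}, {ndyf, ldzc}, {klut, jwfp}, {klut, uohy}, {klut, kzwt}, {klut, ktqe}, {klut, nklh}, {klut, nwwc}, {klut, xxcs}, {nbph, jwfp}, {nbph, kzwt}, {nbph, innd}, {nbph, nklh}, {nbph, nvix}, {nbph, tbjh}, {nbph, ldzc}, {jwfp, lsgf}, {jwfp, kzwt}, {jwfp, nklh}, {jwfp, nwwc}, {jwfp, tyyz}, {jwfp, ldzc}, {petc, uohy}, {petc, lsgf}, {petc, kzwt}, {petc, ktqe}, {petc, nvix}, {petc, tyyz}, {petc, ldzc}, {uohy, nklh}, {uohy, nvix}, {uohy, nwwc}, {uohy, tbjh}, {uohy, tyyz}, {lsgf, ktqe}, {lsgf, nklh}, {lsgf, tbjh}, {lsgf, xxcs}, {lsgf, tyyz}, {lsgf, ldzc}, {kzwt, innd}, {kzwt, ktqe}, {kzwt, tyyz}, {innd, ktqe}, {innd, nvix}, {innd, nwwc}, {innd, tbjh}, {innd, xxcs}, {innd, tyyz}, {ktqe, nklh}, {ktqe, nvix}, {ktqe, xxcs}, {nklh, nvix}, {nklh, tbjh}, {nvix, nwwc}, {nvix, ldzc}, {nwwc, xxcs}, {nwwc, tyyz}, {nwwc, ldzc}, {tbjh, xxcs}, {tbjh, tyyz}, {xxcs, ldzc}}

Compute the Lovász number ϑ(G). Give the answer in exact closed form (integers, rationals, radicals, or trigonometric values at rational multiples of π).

Vertex innd has 8 neighbors: nbph, kzwt, ktqe, nvix, nwwc, tbjh, xxcs, tyyz.
Vertex klut has 8 neighbors: ndyf, jwfp, uohy, kzwt, ktqe, nklh, nwwc, xxcs.
N(nbph) = {ndyf, jwfp, kzwt, innd, nklh, nvix, tbjh, ldzc}, |N(nbph)| = 8.
N(ldzc) = {ndyf, nbph, jwfp, petc, lsgf, nvix, nwwc, xxcs}, |N(ldzc)| = 8.
deg(v) = 8 for all v (|V|=17); Paley(17): SR with (k,λ,μ)=(8,3,4).
spec(A) ≈ [8.0, 1.56155, -2.56155] (distinct, 5 d.p.).
λ_max=8, λ_min=-sqrt(17)/2 - 1/2; ϑ = −17·λ_min/(λ_max−λ_min) = sqrt(17).
ϑ(G) ≈ 4.123105626.

sqrt(17)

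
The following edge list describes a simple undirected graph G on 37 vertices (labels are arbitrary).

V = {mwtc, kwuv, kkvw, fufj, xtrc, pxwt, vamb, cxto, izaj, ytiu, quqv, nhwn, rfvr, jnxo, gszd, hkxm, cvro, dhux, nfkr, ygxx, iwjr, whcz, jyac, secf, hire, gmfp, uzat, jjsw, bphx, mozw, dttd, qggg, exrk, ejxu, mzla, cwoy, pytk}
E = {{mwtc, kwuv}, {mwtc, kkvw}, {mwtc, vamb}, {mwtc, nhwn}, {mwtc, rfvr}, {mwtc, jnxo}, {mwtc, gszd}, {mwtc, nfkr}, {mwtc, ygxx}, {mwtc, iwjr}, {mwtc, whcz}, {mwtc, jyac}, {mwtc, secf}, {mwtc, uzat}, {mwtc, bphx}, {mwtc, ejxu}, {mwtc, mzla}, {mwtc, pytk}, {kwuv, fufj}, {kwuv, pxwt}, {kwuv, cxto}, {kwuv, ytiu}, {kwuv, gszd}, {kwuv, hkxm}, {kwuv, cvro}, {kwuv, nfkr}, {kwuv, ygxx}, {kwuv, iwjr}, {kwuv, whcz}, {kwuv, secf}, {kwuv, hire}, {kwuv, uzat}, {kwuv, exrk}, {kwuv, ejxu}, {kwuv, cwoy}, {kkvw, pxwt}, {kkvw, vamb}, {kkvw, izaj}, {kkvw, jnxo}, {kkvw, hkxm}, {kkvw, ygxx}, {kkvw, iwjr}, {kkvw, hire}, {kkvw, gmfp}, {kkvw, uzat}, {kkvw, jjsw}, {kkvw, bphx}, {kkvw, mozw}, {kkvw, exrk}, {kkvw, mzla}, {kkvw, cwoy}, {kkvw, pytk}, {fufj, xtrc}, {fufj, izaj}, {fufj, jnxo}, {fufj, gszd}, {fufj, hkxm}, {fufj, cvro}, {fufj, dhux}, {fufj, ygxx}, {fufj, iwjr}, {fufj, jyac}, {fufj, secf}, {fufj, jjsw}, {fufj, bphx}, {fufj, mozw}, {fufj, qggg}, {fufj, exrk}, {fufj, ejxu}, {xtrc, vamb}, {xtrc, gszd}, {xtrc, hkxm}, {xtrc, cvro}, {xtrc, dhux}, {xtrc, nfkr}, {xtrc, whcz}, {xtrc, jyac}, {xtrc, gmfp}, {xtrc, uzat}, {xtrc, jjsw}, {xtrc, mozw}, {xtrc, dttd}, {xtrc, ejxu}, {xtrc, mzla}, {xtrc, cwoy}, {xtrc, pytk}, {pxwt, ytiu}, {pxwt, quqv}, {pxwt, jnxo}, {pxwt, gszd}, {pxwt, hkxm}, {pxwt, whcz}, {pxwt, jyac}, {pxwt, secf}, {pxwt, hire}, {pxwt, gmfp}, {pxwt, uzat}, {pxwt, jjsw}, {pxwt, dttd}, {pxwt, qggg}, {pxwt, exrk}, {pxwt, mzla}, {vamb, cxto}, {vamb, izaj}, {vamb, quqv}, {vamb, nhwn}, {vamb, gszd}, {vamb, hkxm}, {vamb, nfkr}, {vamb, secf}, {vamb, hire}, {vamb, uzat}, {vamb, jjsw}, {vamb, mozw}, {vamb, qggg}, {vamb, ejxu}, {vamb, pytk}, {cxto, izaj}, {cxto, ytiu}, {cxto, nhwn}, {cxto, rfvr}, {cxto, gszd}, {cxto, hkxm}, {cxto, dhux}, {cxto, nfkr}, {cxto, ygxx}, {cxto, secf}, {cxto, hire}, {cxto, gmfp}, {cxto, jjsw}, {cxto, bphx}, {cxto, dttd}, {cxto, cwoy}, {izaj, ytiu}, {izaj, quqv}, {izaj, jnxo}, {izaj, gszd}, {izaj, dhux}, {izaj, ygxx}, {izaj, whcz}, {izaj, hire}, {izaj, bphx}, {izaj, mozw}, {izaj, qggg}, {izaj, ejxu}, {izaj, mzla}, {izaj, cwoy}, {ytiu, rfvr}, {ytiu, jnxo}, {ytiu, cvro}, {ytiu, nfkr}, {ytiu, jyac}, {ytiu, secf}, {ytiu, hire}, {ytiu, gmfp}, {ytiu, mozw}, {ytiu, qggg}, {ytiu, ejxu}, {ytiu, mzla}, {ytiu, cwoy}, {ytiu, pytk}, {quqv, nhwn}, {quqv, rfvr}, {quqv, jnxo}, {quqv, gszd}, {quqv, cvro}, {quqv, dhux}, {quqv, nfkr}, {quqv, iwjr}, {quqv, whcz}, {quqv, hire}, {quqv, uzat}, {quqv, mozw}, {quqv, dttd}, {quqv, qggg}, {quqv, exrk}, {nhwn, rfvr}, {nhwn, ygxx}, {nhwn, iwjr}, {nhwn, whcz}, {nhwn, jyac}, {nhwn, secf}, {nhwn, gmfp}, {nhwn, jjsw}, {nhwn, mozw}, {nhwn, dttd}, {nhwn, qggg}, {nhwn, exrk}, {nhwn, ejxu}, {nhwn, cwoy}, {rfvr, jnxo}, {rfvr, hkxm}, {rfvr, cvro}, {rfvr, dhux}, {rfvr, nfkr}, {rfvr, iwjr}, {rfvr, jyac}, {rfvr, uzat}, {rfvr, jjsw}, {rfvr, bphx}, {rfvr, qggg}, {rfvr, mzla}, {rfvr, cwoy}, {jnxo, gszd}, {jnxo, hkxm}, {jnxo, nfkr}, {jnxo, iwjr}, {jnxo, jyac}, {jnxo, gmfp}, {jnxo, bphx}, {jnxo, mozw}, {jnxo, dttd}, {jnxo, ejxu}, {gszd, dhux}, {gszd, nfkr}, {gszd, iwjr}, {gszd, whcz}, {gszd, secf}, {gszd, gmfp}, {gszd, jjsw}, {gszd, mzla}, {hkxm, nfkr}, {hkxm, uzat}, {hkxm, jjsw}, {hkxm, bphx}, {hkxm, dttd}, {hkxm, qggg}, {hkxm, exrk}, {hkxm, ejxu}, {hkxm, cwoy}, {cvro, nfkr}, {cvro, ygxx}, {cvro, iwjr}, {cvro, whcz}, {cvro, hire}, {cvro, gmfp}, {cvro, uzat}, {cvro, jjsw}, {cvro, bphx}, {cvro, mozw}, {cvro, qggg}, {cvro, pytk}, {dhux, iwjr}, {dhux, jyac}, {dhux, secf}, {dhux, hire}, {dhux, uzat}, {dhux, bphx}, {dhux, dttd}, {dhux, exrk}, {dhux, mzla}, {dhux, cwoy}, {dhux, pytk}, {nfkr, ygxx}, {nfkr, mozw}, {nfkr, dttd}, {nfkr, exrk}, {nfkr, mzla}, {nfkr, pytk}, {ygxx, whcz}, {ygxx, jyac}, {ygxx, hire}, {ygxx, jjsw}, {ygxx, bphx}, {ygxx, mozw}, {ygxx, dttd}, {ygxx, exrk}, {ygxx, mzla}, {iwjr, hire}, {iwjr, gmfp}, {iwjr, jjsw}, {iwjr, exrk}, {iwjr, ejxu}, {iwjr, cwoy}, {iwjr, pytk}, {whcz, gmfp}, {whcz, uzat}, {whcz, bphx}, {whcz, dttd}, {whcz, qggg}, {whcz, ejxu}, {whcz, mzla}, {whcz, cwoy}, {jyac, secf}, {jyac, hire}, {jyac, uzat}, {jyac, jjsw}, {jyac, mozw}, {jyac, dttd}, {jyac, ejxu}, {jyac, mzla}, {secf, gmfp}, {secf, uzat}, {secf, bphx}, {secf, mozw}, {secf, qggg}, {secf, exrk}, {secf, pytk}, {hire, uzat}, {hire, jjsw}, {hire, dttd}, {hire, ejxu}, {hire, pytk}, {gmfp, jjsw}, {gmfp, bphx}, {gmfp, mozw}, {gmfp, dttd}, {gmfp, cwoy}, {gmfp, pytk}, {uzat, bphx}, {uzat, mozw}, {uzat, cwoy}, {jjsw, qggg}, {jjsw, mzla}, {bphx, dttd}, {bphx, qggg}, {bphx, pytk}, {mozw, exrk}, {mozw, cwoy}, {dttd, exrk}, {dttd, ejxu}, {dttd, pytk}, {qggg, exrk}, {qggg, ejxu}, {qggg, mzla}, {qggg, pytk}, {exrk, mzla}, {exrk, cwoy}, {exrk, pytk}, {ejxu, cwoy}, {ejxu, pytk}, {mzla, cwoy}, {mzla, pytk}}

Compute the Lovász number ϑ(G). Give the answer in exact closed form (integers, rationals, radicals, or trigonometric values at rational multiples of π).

sqrt(37)

Vertex dttd has 18 neighbors: xtrc, pxwt, cxto, quqv, nhwn, jnxo, hkxm, dhux, nfkr, ygxx, whcz, jyac, hire, gmfp, bphx, exrk, ejxu, pytk.
N(vamb) = {mwtc, kkvw, xtrc, cxto, izaj, quqv, nhwn, gszd, hkxm, nfkr, secf, hire, uzat, jjsw, mozw, qggg, ejxu, pytk}, |N(vamb)| = 18.
Vertex uzat has 18 neighbors: mwtc, kwuv, kkvw, xtrc, pxwt, vamb, quqv, rfvr, hkxm, cvro, dhux, whcz, jyac, secf, hire, bphx, mozw, cwoy.
deg(mzla) = 18; N(mzla) = {mwtc, kkvw, xtrc, pxwt, izaj, ytiu, rfvr, gszd, dhux, nfkr, ygxx, whcz, jyac, jjsw, qggg, exrk, cwoy, pytk}.
Regular of degree 18 on 37 vertices: SR(37,18,8,9) — a Paley graph.
Distinct eigenvalues (to 6 d.p.): [18.0, 2.541381, -3.541381].
−37·(-sqrt(37)/2 - 1/2) / ((18)−(-sqrt(37)/2 - 1/2)) = sqrt(37) = ϑ(G).
ϑ(G) ≈ 6.082763.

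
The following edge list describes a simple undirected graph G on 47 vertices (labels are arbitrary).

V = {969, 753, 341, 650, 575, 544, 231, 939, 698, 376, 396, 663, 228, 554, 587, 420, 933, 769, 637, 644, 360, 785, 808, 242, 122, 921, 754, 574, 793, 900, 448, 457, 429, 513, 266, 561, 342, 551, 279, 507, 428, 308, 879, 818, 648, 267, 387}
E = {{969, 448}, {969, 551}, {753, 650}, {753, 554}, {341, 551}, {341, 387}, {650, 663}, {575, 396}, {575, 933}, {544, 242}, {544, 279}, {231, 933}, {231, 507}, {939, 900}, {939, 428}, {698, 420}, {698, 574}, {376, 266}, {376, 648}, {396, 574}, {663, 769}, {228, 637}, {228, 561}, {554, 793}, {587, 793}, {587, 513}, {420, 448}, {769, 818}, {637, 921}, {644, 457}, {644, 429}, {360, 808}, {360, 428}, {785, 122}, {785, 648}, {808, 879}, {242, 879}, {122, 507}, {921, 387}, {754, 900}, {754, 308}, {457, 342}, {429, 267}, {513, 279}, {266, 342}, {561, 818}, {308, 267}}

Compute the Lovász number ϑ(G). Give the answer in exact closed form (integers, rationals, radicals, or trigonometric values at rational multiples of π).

Vertex 387 has 2 neighbors: 341, 921.
N(650) = {753, 663}, |N(650)| = 2.
Vertex 376 has 2 neighbors: 266, 648.
N(342) = {457, 266}, |N(342)| = 2.
47-vertex 2-regular graph: connected 2-regular on 47 ⇒ C_{47}.
spec(A) ≈ [2.0, 1.982155, 1.928938, 1.8413, 1.720803, 1.569599, 1.390385, 1.186359, 0.961164, 0.718816, 0.46364, 0.200191, -0.06683, -0.332659, -0.592551, -0.84187, -1.076165, -1.291256, -1.483304, -1.648883, -1.785038, -1.889338, -1.959923, -1.995534] (distinct, 6 d.p.).
ϑ = −N·λ_min/(λ_max−λ_min) = −47·(-2*cos(pi/47))/(2−(-2*cos(pi/47))) = 47*cos(pi/47)/(cos(pi/47) + 1).
ϑ(G) ≈ 23.47373149.
Sandwich: α(G)=23 ≤ ϑ(G)=47*cos(pi/47)/(cos(pi/47) + 1) ≤ χ(Ḡ)=24 (both strict).

47*cos(pi/47)/(cos(pi/47) + 1)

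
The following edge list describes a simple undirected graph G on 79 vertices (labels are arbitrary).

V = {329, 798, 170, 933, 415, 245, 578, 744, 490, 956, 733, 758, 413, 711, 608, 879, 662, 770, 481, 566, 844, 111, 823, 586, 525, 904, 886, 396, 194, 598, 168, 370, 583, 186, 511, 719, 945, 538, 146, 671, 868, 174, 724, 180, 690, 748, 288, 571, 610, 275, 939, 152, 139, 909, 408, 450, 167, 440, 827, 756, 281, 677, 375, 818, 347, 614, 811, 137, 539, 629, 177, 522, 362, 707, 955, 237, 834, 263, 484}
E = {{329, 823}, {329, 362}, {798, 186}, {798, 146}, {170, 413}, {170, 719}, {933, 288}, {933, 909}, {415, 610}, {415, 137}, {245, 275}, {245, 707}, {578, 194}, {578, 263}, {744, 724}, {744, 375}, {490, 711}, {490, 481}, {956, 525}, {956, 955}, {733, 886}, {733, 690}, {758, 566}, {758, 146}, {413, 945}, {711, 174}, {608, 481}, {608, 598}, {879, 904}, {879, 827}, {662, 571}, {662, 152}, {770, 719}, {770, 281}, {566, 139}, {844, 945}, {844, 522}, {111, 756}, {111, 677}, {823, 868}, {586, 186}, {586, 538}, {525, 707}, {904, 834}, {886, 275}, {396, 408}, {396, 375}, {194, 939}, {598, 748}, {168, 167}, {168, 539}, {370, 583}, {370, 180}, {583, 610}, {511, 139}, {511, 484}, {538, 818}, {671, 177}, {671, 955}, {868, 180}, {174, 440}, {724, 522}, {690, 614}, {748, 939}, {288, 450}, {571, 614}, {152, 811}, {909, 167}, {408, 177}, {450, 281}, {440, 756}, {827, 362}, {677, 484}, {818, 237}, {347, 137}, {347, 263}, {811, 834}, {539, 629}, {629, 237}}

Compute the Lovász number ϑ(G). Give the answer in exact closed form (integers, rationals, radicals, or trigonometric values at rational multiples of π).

79*cos(pi/79)/(cos(pi/79) + 1)

N(571) = {662, 614}, |N(571)| = 2.
Vertex 598 has 2 neighbors: 608, 748.
deg(733) = 2; N(733) = {886, 690}.
N(758) = {566, 146}, |N(758)| = 2.
2-regular, N=79; the odd cycle C_{79}.
The 40 distinct eigenvalues: [2.0, 1.9937, 1.9748, 1.9433, 1.8996, 1.8439, 1.7766, 1.698, 1.6086, 1.5091, 1.4001, 1.2822, 1.1562, 1.0229, 0.8831, 0.7377, 0.5877, 0.434, 0.2775, 0.1192, -0.0398, -0.1985, -0.356, -0.5112, -0.6632, -0.8111, -0.9537, -1.0904, -1.2202, -1.3422, -1.4558, -1.5601, -1.6546, -1.7386, -1.8117, -1.8733, -1.923, -1.9606, -1.9858, -1.9984].
With N=79: ϑ(G) = 79·(-(-1)*2*cos(pi/79))/(2−(-2*cos(pi/79))) = 79*cos(pi/79)/(cos(pi/79) + 1).
≈ 39.48437942 (to 8 d.p.).
Check 39 ≤ 79*cos(pi/79)/(cos(pi/79) + 1) ≤ 40: both strict.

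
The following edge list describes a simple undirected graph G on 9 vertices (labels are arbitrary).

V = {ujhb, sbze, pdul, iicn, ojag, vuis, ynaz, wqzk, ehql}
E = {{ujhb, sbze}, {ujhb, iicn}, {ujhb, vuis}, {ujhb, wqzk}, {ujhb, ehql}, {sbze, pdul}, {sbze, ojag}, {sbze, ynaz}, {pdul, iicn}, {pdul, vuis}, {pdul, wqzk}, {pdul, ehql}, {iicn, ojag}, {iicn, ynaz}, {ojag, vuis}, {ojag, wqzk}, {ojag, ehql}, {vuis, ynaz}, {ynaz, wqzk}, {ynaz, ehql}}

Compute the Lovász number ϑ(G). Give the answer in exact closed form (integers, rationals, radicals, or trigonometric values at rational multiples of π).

N(pdul) = {sbze, iicn, vuis, wqzk, ehql}, |N(pdul)| = 5.
deg(ojag) = 5; N(ojag) = {sbze, iicn, vuis, wqzk, ehql}.
N(iicn) = {ujhb, pdul, ojag, ynaz}, |N(iicn)| = 4.
N(wqzk) = {ujhb, pdul, ojag, ynaz}, |N(wqzk)| = 4.
Complete multipartite on [5, 4]: sandwich collapses at ϑ=5.
Numerically 5.0000000.
Check 5 ≤ 5 ≤ 5: collapsed.

5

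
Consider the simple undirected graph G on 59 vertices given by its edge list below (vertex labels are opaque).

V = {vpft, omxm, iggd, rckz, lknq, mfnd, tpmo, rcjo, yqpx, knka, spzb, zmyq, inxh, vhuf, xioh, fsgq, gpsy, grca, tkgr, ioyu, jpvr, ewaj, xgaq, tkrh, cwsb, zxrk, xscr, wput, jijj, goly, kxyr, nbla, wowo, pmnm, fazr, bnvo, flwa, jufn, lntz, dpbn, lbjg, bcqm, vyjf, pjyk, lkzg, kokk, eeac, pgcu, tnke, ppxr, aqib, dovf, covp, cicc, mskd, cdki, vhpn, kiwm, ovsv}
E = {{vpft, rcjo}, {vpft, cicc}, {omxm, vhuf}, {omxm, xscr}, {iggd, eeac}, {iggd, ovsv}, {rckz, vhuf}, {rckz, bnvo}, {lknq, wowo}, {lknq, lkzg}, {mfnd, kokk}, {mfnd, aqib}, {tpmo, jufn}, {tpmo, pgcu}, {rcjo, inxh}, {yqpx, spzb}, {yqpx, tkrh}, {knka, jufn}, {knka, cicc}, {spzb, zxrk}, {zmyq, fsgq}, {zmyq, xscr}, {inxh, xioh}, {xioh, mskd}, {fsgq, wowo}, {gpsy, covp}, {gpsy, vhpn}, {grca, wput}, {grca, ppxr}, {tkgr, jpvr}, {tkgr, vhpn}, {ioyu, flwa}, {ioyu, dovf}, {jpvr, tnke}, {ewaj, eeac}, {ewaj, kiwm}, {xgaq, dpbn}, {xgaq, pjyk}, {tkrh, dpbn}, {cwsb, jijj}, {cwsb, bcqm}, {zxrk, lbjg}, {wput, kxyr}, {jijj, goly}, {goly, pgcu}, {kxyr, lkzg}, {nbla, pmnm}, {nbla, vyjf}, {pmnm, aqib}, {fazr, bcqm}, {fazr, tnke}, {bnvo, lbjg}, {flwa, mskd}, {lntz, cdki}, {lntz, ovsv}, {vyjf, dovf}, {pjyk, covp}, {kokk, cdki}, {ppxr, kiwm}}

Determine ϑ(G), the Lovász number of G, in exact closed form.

N(bcqm) = {cwsb, fazr}, |N(bcqm)| = 2.
N(kokk) = {mfnd, cdki}, |N(kokk)| = 2.
N(nbla) = {pmnm, vyjf}, |N(nbla)| = 2.
Vertex mfnd has 2 neighbors: kokk, aqib.
G on 59 vertices is 2-regular; the odd cycle C_{59}.
Distinct eigenvalues (to 3 d.p.): [2.0, 1.989, 1.955, 1.899, 1.821, 1.723, 1.605, 1.47, 1.317, 1.15, 0.969, 0.778, 0.577, 0.371, 0.16, -0.053, -0.265, -0.475, -0.678, -0.875, -1.061, -1.235, -1.395, -1.54, -1.667, -1.775, -1.863, -1.93, -1.975, -1.997].
With N=59: ϑ(G) = 59·(-(-1)*2*cos(pi/59))/(2−(-2*cos(pi/59))) = 59*cos(pi/59)/(cos(pi/59) + 1).
= 29.47908… (decimal).
Check 29 ≤ 59*cos(pi/59)/(cos(pi/59) + 1) ≤ 30: both strict.

59*cos(pi/59)/(cos(pi/59) + 1)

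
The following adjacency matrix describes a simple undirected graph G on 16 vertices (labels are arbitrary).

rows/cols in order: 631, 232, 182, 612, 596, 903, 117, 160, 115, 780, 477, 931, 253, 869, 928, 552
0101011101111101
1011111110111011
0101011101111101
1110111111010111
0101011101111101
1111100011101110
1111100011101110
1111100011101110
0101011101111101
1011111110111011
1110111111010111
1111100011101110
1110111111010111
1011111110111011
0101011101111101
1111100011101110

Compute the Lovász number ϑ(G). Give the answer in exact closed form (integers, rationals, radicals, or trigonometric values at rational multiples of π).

Vertex 232 has 13 neighbors: 631, 182, 612, 596, 903, 117, 160, 115, 477, 931, 253, 928, 552.
deg(115) = 11; N(115) = {232, 612, 903, 117, 160, 780, 477, 931, 253, 869, 552}.
N(869) = {631, 182, 612, 596, 903, 117, 160, 115, 477, 931, 253, 928, 552}, |N(869)| = 13.
deg(253) = 13; N(253) = {631, 232, 182, 596, 903, 117, 160, 115, 780, 931, 869, 928, 552}.
Complete 4-partite, parts [5, 5, 3, 3]: perfect, ϑ = α = 5.
Numerically 5.00000000.
α=5, χ(Ḡ)=5; ϑ=5 lies between (collapsed).

5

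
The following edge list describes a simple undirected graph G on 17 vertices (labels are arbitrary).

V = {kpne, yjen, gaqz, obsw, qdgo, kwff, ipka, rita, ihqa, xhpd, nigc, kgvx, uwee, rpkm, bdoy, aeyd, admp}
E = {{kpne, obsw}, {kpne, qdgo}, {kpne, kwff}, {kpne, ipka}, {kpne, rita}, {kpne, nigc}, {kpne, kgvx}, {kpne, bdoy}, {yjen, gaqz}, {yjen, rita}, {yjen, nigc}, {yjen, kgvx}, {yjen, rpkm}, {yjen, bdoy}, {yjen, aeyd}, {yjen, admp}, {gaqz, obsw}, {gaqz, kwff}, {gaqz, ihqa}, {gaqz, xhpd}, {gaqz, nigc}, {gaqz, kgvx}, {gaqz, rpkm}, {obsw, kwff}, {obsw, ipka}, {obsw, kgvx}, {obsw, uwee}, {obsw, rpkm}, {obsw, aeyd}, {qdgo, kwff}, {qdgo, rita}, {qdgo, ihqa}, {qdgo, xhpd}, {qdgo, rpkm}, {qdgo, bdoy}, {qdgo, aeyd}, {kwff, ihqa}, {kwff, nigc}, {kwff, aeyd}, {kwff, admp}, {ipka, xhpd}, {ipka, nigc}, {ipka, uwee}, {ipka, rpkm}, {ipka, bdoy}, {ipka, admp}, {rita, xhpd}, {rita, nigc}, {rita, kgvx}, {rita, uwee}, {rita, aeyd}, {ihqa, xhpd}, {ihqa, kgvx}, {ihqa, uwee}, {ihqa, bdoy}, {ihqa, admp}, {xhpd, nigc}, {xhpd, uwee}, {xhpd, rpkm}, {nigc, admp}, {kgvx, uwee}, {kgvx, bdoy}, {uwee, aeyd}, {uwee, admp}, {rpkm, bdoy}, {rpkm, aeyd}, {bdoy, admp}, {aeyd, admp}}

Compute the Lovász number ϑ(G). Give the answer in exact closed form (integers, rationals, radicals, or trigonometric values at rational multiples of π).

sqrt(17)

Vertex ipka has 8 neighbors: kpne, obsw, xhpd, nigc, uwee, rpkm, bdoy, admp.
N(kwff) = {kpne, gaqz, obsw, qdgo, ihqa, nigc, aeyd, admp}, |N(kwff)| = 8.
N(obsw) = {kpne, gaqz, kwff, ipka, kgvx, uwee, rpkm, aeyd}, |N(obsw)| = 8.
N(uwee) = {obsw, ipka, rita, ihqa, xhpd, kgvx, aeyd, admp}, |N(uwee)| = 8.
8-regular, N=17; strongly regular (17,8,3,4).
The 3 distinct eigenvalues: [8.0, 1.562, -2.562].
Lovász: ϑ = −17(-sqrt(17)/2 - 1/2)/(8+-(-sqrt(17)/2 - 1/2)) = sqrt(17).
ϑ(G) ≈ 4.1231056.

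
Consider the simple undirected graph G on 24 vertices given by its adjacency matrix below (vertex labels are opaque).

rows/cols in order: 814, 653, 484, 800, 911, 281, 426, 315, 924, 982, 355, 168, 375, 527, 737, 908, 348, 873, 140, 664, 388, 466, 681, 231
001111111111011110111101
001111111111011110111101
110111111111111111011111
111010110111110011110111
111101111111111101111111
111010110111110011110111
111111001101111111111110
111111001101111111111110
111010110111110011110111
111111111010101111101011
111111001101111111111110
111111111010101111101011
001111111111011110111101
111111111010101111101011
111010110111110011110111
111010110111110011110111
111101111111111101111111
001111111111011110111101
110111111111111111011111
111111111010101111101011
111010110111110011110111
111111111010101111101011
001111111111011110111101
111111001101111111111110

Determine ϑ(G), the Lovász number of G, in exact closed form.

deg(664) = 19; N(664) = {814, 653, 484, 800, 911, 281, 426, 315, 924, 355, 375, 737, 908, 348, 873, 140, 388, 681, 231}.
deg(873) = 19; N(873) = {484, 800, 911, 281, 426, 315, 924, 982, 355, 168, 527, 737, 908, 348, 140, 664, 388, 466, 231}.
N(814) = {484, 800, 911, 281, 426, 315, 924, 982, 355, 168, 527, 737, 908, 348, 140, 664, 388, 466, 231}, |N(814)| = 19.
deg(737) = 18; N(737) = {814, 653, 484, 911, 426, 315, 982, 355, 168, 375, 527, 348, 873, 140, 664, 466, 681, 231}.
G = K_{6,5,5,4,2,2}: α = 6 = χ(Ḡ), so ϑ = 6.
ϑ(G) ≈ 6.000000.
α=6, χ(Ḡ)=6; ϑ=6 lies between (collapsed).

6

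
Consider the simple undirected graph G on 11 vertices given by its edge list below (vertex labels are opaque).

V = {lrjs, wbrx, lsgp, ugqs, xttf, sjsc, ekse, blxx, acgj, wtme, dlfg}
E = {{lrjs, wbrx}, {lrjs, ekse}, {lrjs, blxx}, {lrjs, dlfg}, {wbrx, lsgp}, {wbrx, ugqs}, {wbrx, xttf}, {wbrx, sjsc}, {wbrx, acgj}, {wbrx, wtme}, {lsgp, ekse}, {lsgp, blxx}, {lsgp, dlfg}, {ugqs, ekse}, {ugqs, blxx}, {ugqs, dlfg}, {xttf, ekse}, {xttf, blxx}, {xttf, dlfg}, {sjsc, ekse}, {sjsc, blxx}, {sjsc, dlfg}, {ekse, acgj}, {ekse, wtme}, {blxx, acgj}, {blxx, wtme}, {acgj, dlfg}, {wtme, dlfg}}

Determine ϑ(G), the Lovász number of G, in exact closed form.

7

N(lsgp) = {wbrx, ekse, blxx, dlfg}, |N(lsgp)| = 4.
deg(lrjs) = 4; N(lrjs) = {wbrx, ekse, blxx, dlfg}.
Vertex acgj has 4 neighbors: wbrx, ekse, blxx, dlfg.
Vertex blxx has 7 neighbors: lrjs, lsgp, ugqs, xttf, sjsc, acgj, wtme.
Complete multipartite on [7, 4]: sandwich collapses at ϑ=7.
ϑ(G) ≈ 7.0000000.
7 ≤ 7 ≤ 7: collapsed.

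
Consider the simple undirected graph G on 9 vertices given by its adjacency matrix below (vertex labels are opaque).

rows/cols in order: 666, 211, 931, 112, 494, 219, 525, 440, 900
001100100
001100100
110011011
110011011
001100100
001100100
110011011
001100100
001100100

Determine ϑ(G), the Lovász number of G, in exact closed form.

Vertex 900 has 3 neighbors: 931, 112, 525.
deg(440) = 3; N(440) = {931, 112, 525}.
Vertex 666 has 3 neighbors: 931, 112, 525.
Vertex 211 has 3 neighbors: 931, 112, 525.
Complete 2-partite, parts [6, 3]: perfect, ϑ = α = 6.
≈ 6.00000 (to 5 d.p.).
6 ≤ 6 ≤ 6: collapsed.

6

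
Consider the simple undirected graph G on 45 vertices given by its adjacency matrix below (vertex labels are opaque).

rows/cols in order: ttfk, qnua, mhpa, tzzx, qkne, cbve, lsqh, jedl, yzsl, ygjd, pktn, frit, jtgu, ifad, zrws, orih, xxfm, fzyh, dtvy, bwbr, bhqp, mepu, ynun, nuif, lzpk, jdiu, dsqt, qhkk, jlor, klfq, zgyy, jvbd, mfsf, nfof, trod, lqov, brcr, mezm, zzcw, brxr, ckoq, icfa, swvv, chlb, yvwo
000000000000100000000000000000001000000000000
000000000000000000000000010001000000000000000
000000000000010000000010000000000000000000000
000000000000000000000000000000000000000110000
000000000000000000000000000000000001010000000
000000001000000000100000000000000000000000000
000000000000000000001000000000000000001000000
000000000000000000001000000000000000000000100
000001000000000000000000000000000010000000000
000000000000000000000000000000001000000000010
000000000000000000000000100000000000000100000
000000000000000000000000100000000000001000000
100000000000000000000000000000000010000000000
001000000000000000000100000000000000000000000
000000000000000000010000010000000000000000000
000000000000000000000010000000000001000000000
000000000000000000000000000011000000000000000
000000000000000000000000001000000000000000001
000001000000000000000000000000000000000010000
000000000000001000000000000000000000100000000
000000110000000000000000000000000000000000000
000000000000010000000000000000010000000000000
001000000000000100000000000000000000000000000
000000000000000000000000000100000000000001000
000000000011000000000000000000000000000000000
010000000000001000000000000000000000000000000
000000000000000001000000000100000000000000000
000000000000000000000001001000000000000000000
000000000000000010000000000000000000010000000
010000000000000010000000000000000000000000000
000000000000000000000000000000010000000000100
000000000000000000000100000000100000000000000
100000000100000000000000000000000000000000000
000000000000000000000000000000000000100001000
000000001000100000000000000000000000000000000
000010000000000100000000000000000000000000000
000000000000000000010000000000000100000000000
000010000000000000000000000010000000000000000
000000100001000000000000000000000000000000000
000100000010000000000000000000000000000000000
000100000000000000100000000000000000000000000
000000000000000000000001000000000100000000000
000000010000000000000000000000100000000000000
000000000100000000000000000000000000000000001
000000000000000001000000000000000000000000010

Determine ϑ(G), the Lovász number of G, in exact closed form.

Vertex xxfm has 2 neighbors: jlor, klfq.
N(chlb) = {ygjd, yvwo}, |N(chlb)| = 2.
Vertex qhkk has 2 neighbors: nuif, dsqt.
Vertex jtgu has 2 neighbors: ttfk, trod.
45-vertex 2-regular graph: a single 45-cycle (edge-transitive).
Distinct eigenvalues (to 5 d.p.): [2.0, 1.98054, 1.92252, 1.82709, 1.6961, 1.53209, 1.33826, 1.11839, 0.87674, 0.61803, 0.3473, 0.0698, -0.20906, -0.48384, -0.74921, -1.0, -1.23132, -1.43868, -1.61803, -1.7659, -1.87939, -1.9563, -1.99513].
ϑ = −N·λ_min/(λ_max−λ_min) = −45·(-2*cos(pi/45))/(2−(-2*cos(pi/45))) = 45*cos(pi/45)/(cos(pi/45) + 1).
ϑ(G) ≈ 22.4725621.
Sandwich: α(G)=22 ≤ ϑ(G)=45*cos(pi/45)/(cos(pi/45) + 1) ≤ χ(Ḡ)=23 (both strict).

45*cos(pi/45)/(cos(pi/45) + 1)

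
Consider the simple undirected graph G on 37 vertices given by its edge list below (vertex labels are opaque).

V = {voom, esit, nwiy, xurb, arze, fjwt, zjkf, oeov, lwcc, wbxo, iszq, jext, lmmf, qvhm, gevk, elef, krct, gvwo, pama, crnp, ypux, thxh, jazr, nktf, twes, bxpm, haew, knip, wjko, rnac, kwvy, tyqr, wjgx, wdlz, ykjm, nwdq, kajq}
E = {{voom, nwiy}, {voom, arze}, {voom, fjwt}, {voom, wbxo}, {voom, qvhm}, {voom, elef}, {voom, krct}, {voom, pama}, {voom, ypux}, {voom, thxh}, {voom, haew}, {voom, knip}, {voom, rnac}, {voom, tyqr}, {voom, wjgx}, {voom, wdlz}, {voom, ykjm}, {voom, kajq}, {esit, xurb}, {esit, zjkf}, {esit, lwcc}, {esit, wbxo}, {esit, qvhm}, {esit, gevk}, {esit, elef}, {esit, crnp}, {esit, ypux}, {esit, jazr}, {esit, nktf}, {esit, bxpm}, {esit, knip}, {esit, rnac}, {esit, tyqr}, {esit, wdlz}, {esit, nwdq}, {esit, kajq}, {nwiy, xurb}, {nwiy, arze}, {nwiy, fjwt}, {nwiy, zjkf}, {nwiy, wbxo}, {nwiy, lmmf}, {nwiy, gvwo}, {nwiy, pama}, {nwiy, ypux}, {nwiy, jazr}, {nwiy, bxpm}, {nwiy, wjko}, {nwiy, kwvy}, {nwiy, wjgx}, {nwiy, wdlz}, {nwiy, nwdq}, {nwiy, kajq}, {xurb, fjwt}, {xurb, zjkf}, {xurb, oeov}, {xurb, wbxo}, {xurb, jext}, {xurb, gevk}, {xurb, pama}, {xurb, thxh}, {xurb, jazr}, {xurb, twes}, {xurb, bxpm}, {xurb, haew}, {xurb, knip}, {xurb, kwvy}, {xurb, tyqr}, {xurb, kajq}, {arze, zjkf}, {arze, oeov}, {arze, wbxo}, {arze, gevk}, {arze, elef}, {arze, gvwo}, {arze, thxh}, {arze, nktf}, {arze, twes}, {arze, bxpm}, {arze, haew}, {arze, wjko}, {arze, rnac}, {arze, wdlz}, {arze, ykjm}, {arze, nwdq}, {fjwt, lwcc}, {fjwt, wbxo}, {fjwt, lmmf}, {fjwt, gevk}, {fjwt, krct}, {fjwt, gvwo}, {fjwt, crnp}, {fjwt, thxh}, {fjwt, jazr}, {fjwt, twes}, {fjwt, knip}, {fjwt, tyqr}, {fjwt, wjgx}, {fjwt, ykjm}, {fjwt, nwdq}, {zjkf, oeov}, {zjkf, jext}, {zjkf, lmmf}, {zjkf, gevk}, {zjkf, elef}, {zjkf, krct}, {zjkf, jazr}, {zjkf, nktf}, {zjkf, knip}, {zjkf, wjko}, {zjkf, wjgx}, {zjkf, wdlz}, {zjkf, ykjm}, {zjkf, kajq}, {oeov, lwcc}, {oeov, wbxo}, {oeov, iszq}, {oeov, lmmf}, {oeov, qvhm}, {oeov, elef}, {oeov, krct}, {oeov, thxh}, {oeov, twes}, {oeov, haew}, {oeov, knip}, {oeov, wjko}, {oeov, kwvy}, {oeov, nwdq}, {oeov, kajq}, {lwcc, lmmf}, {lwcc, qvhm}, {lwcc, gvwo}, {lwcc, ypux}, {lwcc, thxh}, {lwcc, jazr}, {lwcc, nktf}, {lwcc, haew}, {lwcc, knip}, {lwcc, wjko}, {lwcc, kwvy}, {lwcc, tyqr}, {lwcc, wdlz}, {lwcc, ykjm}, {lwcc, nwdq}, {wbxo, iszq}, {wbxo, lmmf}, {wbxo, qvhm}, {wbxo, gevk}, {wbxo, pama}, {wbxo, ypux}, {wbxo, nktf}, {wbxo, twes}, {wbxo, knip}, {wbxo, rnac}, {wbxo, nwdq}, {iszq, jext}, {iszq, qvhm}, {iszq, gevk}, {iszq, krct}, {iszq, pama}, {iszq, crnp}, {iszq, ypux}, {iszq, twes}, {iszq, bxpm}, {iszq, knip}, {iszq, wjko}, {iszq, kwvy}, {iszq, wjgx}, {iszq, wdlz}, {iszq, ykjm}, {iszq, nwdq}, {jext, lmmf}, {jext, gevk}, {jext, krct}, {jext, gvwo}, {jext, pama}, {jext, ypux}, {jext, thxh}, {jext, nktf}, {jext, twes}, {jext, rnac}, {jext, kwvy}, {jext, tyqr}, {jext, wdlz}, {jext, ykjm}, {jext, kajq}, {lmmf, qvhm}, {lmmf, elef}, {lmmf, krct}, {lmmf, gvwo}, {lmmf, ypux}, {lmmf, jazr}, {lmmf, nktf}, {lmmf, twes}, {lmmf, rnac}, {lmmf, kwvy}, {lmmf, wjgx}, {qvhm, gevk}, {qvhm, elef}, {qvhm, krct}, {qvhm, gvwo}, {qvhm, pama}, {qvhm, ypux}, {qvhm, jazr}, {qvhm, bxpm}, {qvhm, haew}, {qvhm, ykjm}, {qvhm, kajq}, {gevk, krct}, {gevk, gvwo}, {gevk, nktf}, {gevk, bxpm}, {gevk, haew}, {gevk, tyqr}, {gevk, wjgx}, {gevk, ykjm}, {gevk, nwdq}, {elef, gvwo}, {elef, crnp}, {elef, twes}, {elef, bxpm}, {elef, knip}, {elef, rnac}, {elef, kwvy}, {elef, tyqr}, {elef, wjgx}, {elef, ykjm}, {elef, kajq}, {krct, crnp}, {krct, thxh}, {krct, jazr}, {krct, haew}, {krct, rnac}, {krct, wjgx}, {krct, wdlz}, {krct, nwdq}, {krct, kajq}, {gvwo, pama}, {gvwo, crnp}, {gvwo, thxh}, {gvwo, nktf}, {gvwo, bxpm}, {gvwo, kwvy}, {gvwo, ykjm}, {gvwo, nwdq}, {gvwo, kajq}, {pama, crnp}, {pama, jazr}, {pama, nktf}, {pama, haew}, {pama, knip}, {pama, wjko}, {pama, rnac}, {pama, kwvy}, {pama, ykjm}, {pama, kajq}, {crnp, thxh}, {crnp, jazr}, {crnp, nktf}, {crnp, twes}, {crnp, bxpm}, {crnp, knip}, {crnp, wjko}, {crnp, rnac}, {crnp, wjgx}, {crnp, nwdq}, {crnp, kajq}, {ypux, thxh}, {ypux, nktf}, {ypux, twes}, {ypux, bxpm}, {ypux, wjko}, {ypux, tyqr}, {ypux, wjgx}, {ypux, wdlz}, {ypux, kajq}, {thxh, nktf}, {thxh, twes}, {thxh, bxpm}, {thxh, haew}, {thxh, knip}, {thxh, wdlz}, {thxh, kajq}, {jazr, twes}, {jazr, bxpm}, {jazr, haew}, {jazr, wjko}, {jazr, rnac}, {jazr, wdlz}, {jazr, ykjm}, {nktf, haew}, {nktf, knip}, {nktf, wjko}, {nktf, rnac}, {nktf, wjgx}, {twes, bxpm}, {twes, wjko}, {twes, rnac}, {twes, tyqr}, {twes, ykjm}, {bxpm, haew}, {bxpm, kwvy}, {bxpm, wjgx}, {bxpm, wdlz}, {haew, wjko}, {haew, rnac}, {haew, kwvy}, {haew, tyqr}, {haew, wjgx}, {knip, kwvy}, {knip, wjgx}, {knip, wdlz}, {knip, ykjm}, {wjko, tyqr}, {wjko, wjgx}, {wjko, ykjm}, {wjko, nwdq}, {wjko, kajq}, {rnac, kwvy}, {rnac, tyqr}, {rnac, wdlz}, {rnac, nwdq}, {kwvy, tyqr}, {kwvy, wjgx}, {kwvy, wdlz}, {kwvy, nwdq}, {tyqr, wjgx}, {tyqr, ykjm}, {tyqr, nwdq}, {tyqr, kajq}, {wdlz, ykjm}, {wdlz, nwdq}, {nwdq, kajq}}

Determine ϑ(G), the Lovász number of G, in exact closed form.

N(knip) = {voom, esit, xurb, fjwt, zjkf, oeov, lwcc, wbxo, iszq, elef, pama, crnp, thxh, nktf, kwvy, wjgx, wdlz, ykjm}, |N(knip)| = 18.
deg(fjwt) = 18; N(fjwt) = {voom, nwiy, xurb, lwcc, wbxo, lmmf, gevk, krct, gvwo, crnp, thxh, jazr, twes, knip, tyqr, wjgx, ykjm, nwdq}.
Vertex elef has 18 neighbors: voom, esit, arze, zjkf, oeov, lmmf, qvhm, gvwo, crnp, twes, bxpm, knip, rnac, kwvy, tyqr, wjgx, ykjm, kajq.
deg(gvwo) = 18; N(gvwo) = {nwiy, arze, fjwt, lwcc, jext, lmmf, qvhm, gevk, elef, pama, crnp, thxh, nktf, bxpm, kwvy, ykjm, nwdq, kajq}.
37-vertex 18-regular graph: SR(37,18,8,9) — a Paley graph.
spec(A) ≈ [18.0, 2.54138, -3.54138] (distinct, 5 d.p.).
With N=37: ϑ(G) = 37·(-(-sqrt(37)/2 - 1/2))/(18−(-sqrt(37)/2 - 1/2)) = sqrt(37).
≈ 6.0827625 (to 7 d.p.).

sqrt(37)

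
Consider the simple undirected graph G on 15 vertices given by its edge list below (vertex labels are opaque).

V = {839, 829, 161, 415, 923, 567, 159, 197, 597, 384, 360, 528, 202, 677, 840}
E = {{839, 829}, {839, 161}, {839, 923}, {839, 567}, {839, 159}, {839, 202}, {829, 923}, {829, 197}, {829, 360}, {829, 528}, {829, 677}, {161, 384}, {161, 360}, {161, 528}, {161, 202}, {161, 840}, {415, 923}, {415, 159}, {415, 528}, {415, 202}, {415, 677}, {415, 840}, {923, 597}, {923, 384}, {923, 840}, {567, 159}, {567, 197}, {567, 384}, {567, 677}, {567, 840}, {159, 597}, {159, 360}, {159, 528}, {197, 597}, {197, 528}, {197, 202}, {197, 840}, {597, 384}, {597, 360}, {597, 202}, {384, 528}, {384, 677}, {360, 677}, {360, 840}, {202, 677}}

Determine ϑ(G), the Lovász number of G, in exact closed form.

N(197) = {829, 567, 597, 528, 202, 840}, |N(197)| = 6.
Vertex 415 has 6 neighbors: 923, 159, 528, 202, 677, 840.
deg(384) = 6; N(384) = {161, 923, 567, 597, 528, 677}.
N(829) = {839, 923, 197, 360, 528, 677}, |N(829)| = 6.
Regular of degree 6 on 15 vertices: this is K(6,2), the Kneser graph.
A has 3 distinct eigenvalues ≈ [6.0, 1.0, -3.0].
ϑ = −N·λ_min/(λ_max−λ_min) = −15·(-3)/(6−(-3)) = 5.
= 5.0000000… (decimal).

5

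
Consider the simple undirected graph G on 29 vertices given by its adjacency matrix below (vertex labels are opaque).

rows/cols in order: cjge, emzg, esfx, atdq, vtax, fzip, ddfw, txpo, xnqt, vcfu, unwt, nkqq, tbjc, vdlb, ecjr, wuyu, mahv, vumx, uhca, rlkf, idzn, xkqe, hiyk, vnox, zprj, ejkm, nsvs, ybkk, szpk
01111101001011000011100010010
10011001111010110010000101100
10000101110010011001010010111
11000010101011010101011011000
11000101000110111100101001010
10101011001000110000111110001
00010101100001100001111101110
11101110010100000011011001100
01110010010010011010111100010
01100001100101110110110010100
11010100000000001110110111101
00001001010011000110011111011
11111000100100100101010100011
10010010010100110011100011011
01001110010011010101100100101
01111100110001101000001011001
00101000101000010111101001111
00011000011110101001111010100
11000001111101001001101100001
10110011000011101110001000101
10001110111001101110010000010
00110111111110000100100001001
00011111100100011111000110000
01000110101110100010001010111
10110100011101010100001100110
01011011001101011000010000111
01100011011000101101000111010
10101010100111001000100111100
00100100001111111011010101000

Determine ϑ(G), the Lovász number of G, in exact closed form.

sqrt(29)

N(fzip) = {cjge, esfx, vtax, ddfw, txpo, unwt, ecjr, wuyu, idzn, xkqe, hiyk, vnox, zprj, szpk}, |N(fzip)| = 14.
deg(xnqt) = 14; N(xnqt) = {emzg, esfx, atdq, ddfw, vcfu, tbjc, wuyu, mahv, uhca, idzn, xkqe, hiyk, vnox, ybkk}.
deg(atdq) = 14; N(atdq) = {cjge, emzg, ddfw, xnqt, unwt, tbjc, vdlb, wuyu, vumx, rlkf, xkqe, hiyk, zprj, ejkm}.
N(txpo) = {cjge, emzg, esfx, vtax, fzip, ddfw, vcfu, nkqq, uhca, rlkf, xkqe, hiyk, ejkm, nsvs}, |N(txpo)| = 14.
29-vertex 14-regular graph: Paley(29): SR with (k,λ,μ)=(14,6,7).
A has 3 distinct eigenvalues ≈ [14.0, 2.19258, -3.19258].
λ_max=14, λ_min=-sqrt(29)/2 - 1/2; ϑ = −29·λ_min/(λ_max−λ_min) = sqrt(29).
= 5.3851648… (decimal).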